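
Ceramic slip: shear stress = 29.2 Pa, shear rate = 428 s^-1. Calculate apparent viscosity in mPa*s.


eta = tau/gamma * 1000 = 29.2/428 * 1000 = 68.2 mPa*s

68.2


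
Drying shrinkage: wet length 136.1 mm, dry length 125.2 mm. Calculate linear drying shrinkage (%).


DS = (136.1 - 125.2) / 136.1 * 100 = 8.01%

8.01


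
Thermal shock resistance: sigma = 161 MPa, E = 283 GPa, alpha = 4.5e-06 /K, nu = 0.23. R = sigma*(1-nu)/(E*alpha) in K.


R = 161*(1-0.23)/(283*1000*4.5e-06) = 97 K

97


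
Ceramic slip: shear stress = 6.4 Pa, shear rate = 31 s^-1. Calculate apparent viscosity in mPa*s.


eta = tau/gamma * 1000 = 6.4/31 * 1000 = 206.5 mPa*s

206.5


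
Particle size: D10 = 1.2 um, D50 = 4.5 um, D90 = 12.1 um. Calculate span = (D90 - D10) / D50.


Span = (12.1 - 1.2) / 4.5 = 10.9 / 4.5 = 2.422

2.422


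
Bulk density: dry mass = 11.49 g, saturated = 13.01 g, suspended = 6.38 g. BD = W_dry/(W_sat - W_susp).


BD = 11.49 / (13.01 - 6.38) = 11.49 / 6.63 = 1.733 g/cm^3

1.733


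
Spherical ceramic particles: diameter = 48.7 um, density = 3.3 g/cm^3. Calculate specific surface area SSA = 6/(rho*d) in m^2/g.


SSA = 6 / (3.3 * 48.7) = 0.037 m^2/g

0.037


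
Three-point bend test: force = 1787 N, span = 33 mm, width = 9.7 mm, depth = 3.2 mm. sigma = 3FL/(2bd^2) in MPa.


sigma = 3*1787*33/(2*9.7*3.2^2) = 890.5 MPa

890.5


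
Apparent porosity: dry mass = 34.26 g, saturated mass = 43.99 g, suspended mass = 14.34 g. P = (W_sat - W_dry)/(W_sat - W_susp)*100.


P = (43.99 - 34.26) / (43.99 - 14.34) * 100 = 9.73 / 29.65 * 100 = 32.8%

32.8


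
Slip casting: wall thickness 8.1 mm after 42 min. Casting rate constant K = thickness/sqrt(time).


K = 8.1 / sqrt(42) = 8.1 / 6.4807 = 1.25 mm/min^0.5

1.25


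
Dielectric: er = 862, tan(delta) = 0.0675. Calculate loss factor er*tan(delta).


Loss = 862 * 0.0675 = 58.185

58.185


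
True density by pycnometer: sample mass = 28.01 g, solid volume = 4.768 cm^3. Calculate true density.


TD = 28.01 / 4.768 = 5.875 g/cm^3

5.875


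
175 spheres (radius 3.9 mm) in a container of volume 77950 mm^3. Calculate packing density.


V_sphere = 4/3*pi*3.9^3 = 248.4748 mm^3
Total V = 175*248.4748 = 43483.09 mm^3
PD = 43483.09 / 77950 = 0.558

0.558


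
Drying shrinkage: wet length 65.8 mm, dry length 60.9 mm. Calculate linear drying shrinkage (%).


DS = (65.8 - 60.9) / 65.8 * 100 = 7.45%

7.45


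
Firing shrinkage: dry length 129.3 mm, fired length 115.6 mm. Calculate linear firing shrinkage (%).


FS = (129.3 - 115.6) / 129.3 * 100 = 10.6%

10.6


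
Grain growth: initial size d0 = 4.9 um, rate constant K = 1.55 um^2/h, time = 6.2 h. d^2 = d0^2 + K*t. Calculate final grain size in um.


d^2 = 4.9^2 + 1.55*6.2 = 33.62
d = sqrt(33.62) = 5.8 um

5.8


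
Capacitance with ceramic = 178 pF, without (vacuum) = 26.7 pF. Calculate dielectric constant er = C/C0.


er = 178 / 26.7 = 6.67

6.67


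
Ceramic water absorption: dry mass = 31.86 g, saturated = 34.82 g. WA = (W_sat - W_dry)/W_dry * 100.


WA = (34.82 - 31.86) / 31.86 * 100 = 9.29%

9.29


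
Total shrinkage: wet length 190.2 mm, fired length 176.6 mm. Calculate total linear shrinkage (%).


TS = (190.2 - 176.6) / 190.2 * 100 = 7.15%

7.15


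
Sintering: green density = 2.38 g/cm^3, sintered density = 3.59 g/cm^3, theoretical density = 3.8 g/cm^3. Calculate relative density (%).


Relative = 3.59 / 3.8 * 100 = 94.5%

94.5


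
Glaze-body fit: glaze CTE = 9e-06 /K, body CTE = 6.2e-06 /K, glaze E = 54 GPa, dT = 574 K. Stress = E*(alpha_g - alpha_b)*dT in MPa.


Stress = 54*1000*(9e-06 - 6.2e-06)*574 = 86.8 MPa

86.8


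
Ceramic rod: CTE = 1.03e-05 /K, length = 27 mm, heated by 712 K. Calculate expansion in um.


dL = 1.03e-05 * 27 * 712 * 1000 = 198.007 um

198.007


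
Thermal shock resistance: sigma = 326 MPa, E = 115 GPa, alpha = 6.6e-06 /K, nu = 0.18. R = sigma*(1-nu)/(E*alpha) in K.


R = 326*(1-0.18)/(115*1000*6.6e-06) = 352 K

352


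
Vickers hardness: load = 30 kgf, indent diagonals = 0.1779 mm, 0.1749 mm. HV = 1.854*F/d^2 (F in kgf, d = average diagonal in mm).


d_avg = (0.1779+0.1749)/2 = 0.1764 mm
HV = 1.854*30/0.1764^2 = 1787

1787


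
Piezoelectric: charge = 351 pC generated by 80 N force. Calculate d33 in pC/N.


d33 = 351 / 80 = 4.4 pC/N

4.4


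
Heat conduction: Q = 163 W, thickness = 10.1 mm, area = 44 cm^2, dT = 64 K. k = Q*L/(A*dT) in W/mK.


k = 163*10.1/1000/(44/10000*64) = 5.85 W/mK

5.85


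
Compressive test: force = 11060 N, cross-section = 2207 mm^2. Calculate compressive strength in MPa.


CS = 11060 / 2207 = 5.0 MPa

5.0


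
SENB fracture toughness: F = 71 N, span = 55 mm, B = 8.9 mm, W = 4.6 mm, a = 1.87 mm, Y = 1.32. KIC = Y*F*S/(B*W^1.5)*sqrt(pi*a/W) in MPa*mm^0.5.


KIC = 1.32*71*55/(8.9*4.6^1.5)*sqrt(pi*1.87/4.6) = 66.34

66.34


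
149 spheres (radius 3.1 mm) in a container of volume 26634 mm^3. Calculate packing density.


V_sphere = 4/3*pi*3.1^3 = 124.7882 mm^3
Total V = 149*124.7882 = 18593.4418 mm^3
PD = 18593.4418 / 26634 = 0.698

0.698


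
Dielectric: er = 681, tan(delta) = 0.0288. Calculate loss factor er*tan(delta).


Loss = 681 * 0.0288 = 19.613

19.613


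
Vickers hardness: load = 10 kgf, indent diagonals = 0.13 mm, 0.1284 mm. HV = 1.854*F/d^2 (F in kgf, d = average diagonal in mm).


d_avg = (0.13+0.1284)/2 = 0.1292 mm
HV = 1.854*10/0.1292^2 = 1111

1111


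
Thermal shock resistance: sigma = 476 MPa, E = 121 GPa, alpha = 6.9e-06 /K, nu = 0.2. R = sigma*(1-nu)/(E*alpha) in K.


R = 476*(1-0.2)/(121*1000*6.9e-06) = 456 K

456


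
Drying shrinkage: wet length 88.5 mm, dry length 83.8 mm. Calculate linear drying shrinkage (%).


DS = (88.5 - 83.8) / 88.5 * 100 = 5.31%

5.31


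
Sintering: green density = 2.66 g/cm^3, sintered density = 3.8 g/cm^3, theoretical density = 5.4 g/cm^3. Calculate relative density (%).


Relative = 3.8 / 5.4 * 100 = 70.4%

70.4


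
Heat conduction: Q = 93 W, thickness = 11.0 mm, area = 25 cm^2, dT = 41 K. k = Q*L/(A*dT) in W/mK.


k = 93*11.0/1000/(25/10000*41) = 9.98 W/mK

9.98


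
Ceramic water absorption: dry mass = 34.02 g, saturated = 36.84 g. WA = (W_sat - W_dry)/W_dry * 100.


WA = (36.84 - 34.02) / 34.02 * 100 = 8.29%

8.29


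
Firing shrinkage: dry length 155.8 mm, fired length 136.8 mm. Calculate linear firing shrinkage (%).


FS = (155.8 - 136.8) / 155.8 * 100 = 12.2%

12.2


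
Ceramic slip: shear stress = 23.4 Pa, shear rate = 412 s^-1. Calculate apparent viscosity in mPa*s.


eta = tau/gamma * 1000 = 23.4/412 * 1000 = 56.8 mPa*s

56.8


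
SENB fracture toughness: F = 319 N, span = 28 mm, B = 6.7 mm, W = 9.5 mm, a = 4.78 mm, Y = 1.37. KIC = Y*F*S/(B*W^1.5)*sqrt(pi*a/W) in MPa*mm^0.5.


KIC = 1.37*319*28/(6.7*9.5^1.5)*sqrt(pi*4.78/9.5) = 78.42

78.42


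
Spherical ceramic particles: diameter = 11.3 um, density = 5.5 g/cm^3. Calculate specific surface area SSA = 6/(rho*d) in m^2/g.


SSA = 6 / (5.5 * 11.3) = 0.097 m^2/g

0.097


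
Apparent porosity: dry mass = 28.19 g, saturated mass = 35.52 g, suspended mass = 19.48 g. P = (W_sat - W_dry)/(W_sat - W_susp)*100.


P = (35.52 - 28.19) / (35.52 - 19.48) * 100 = 7.33 / 16.04 * 100 = 45.7%

45.7


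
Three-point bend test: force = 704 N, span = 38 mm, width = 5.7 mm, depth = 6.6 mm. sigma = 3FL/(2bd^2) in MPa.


sigma = 3*704*38/(2*5.7*6.6^2) = 161.6 MPa

161.6


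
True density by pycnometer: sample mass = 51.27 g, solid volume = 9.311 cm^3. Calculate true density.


TD = 51.27 / 9.311 = 5.506 g/cm^3

5.506


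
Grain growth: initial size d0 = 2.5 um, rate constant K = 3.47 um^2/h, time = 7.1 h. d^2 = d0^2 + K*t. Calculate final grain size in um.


d^2 = 2.5^2 + 3.47*7.1 = 30.887
d = sqrt(30.887) = 5.56 um

5.56


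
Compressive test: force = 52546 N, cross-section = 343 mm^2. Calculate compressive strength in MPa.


CS = 52546 / 343 = 153.2 MPa

153.2


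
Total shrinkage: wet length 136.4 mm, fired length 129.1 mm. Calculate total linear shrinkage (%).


TS = (136.4 - 129.1) / 136.4 * 100 = 5.35%

5.35


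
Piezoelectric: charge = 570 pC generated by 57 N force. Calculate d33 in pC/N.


d33 = 570 / 57 = 10.0 pC/N

10.0


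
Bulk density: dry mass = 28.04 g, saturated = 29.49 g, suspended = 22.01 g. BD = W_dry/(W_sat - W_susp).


BD = 28.04 / (29.49 - 22.01) = 28.04 / 7.48 = 3.749 g/cm^3

3.749


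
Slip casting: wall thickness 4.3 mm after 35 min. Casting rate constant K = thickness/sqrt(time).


K = 4.3 / sqrt(35) = 4.3 / 5.9161 = 0.727 mm/min^0.5

0.727


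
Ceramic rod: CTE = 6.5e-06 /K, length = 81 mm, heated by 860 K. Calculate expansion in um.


dL = 6.5e-06 * 81 * 860 * 1000 = 452.79 um

452.79


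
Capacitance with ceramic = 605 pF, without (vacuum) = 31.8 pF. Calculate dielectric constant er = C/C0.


er = 605 / 31.8 = 19.03

19.03


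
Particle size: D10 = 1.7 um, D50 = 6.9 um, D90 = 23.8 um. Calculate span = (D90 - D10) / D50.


Span = (23.8 - 1.7) / 6.9 = 22.1 / 6.9 = 3.203

3.203


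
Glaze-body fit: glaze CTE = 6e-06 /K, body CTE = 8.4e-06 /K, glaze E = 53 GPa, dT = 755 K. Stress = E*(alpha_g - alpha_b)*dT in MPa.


Stress = 53*1000*(6e-06 - 8.4e-06)*755 = -96.0 MPa

-96.0


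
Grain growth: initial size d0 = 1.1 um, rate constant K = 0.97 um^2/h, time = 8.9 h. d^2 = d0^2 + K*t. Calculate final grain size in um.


d^2 = 1.1^2 + 0.97*8.9 = 9.843
d = sqrt(9.843) = 3.14 um

3.14


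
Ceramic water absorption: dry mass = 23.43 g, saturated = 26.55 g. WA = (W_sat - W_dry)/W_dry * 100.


WA = (26.55 - 23.43) / 23.43 * 100 = 13.32%

13.32


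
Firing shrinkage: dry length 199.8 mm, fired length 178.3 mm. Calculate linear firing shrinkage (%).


FS = (199.8 - 178.3) / 199.8 * 100 = 10.76%

10.76


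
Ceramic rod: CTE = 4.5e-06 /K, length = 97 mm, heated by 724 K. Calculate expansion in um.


dL = 4.5e-06 * 97 * 724 * 1000 = 316.026 um

316.026


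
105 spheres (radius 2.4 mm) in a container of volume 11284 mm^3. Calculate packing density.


V_sphere = 4/3*pi*2.4^3 = 57.9058 mm^3
Total V = 105*57.9058 = 6080.109 mm^3
PD = 6080.109 / 11284 = 0.539

0.539


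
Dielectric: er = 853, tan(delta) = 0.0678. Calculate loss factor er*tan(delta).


Loss = 853 * 0.0678 = 57.833

57.833


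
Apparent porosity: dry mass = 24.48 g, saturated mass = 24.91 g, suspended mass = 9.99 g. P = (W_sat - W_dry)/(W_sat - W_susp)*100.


P = (24.91 - 24.48) / (24.91 - 9.99) * 100 = 0.43 / 14.92 * 100 = 2.9%

2.9


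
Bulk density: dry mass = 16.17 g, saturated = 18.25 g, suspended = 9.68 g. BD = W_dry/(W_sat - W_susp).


BD = 16.17 / (18.25 - 9.68) = 16.17 / 8.57 = 1.887 g/cm^3

1.887


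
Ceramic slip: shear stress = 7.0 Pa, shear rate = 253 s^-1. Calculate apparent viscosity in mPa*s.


eta = tau/gamma * 1000 = 7.0/253 * 1000 = 27.7 mPa*s

27.7


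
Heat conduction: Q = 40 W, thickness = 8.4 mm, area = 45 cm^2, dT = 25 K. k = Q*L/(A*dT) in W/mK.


k = 40*8.4/1000/(45/10000*25) = 2.99 W/mK

2.99


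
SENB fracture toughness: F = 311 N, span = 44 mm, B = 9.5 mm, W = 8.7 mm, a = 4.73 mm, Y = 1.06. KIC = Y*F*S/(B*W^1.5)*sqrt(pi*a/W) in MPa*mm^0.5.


KIC = 1.06*311*44/(9.5*8.7^1.5)*sqrt(pi*4.73/8.7) = 77.76

77.76


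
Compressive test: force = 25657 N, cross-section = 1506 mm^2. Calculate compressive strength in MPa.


CS = 25657 / 1506 = 17.0 MPa

17.0


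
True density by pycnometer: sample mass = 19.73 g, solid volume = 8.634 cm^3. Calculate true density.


TD = 19.73 / 8.634 = 2.285 g/cm^3

2.285


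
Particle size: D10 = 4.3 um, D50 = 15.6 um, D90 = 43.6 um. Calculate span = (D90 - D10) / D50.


Span = (43.6 - 4.3) / 15.6 = 39.3 / 15.6 = 2.519

2.519


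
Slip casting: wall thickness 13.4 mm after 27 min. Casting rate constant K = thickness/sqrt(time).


K = 13.4 / sqrt(27) = 13.4 / 5.1962 = 2.579 mm/min^0.5

2.579


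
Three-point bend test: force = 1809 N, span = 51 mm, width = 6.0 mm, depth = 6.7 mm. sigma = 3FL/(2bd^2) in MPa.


sigma = 3*1809*51/(2*6.0*6.7^2) = 513.8 MPa

513.8


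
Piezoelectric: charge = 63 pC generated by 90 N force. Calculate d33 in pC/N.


d33 = 63 / 90 = 0.7 pC/N

0.7


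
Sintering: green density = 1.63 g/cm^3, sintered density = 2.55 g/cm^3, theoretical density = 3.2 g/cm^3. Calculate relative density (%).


Relative = 2.55 / 3.2 * 100 = 79.7%

79.7


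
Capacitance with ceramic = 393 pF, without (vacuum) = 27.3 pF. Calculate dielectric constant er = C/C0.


er = 393 / 27.3 = 14.4

14.4


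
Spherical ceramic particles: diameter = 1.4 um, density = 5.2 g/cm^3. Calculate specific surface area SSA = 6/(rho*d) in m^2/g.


SSA = 6 / (5.2 * 1.4) = 0.824 m^2/g

0.824


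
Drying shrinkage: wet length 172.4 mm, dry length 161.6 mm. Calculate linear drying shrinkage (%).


DS = (172.4 - 161.6) / 172.4 * 100 = 6.26%

6.26


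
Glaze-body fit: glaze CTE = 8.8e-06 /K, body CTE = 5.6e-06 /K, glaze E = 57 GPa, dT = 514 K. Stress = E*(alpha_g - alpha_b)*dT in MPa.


Stress = 57*1000*(8.8e-06 - 5.6e-06)*514 = 93.8 MPa

93.8


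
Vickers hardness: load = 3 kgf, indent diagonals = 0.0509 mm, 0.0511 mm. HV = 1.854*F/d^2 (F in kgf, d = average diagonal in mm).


d_avg = (0.0509+0.0511)/2 = 0.051 mm
HV = 1.854*3/0.051^2 = 2138

2138


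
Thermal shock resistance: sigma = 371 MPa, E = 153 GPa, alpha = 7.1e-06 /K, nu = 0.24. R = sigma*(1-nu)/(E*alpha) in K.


R = 371*(1-0.24)/(153*1000*7.1e-06) = 260 K

260


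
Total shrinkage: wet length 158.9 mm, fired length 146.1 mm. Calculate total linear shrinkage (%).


TS = (158.9 - 146.1) / 158.9 * 100 = 8.06%

8.06


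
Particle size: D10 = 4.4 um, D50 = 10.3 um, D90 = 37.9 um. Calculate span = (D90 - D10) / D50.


Span = (37.9 - 4.4) / 10.3 = 33.5 / 10.3 = 3.252

3.252


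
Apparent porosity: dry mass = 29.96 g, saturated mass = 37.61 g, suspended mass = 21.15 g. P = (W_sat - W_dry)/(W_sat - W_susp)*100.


P = (37.61 - 29.96) / (37.61 - 21.15) * 100 = 7.65 / 16.46 * 100 = 46.5%

46.5


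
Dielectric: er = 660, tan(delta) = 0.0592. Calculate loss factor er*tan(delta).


Loss = 660 * 0.0592 = 39.072

39.072


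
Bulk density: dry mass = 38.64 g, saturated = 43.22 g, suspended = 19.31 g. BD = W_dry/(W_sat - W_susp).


BD = 38.64 / (43.22 - 19.31) = 38.64 / 23.91 = 1.616 g/cm^3

1.616


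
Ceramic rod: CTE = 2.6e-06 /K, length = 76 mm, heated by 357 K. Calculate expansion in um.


dL = 2.6e-06 * 76 * 357 * 1000 = 70.543 um

70.543


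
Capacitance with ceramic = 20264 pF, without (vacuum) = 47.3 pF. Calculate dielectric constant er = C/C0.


er = 20264 / 47.3 = 428.41

428.41


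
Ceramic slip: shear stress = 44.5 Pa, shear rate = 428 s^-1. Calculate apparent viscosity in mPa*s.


eta = tau/gamma * 1000 = 44.5/428 * 1000 = 104.0 mPa*s

104.0


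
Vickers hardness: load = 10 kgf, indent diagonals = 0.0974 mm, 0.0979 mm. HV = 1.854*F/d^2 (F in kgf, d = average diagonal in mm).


d_avg = (0.0974+0.0979)/2 = 0.09765 mm
HV = 1.854*10/0.09765^2 = 1944

1944


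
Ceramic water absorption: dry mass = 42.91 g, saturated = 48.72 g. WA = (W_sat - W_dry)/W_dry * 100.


WA = (48.72 - 42.91) / 42.91 * 100 = 13.54%

13.54


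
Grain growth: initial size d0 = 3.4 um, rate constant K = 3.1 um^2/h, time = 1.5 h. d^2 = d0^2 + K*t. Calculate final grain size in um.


d^2 = 3.4^2 + 3.1*1.5 = 16.21
d = sqrt(16.21) = 4.03 um

4.03


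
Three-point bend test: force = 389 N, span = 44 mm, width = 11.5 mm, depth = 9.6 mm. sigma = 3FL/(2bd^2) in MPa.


sigma = 3*389*44/(2*11.5*9.6^2) = 24.2 MPa

24.2


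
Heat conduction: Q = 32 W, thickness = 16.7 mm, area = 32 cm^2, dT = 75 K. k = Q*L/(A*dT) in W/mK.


k = 32*16.7/1000/(32/10000*75) = 2.23 W/mK

2.23


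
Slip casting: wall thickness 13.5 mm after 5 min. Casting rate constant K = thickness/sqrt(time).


K = 13.5 / sqrt(5) = 13.5 / 2.2361 = 6.037 mm/min^0.5

6.037


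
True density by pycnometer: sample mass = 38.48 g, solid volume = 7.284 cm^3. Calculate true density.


TD = 38.48 / 7.284 = 5.283 g/cm^3

5.283


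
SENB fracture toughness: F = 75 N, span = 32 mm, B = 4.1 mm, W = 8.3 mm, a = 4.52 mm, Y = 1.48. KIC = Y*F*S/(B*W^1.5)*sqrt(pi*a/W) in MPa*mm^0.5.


KIC = 1.48*75*32/(4.1*8.3^1.5)*sqrt(pi*4.52/8.3) = 47.39

47.39


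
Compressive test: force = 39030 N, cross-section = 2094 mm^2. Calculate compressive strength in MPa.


CS = 39030 / 2094 = 18.6 MPa

18.6


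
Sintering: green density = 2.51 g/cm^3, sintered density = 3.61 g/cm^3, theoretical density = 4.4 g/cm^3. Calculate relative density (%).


Relative = 3.61 / 4.4 * 100 = 82.0%

82.0


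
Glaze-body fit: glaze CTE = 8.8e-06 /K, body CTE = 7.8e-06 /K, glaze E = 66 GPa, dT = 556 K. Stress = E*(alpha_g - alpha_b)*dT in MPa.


Stress = 66*1000*(8.8e-06 - 7.8e-06)*556 = 36.7 MPa

36.7


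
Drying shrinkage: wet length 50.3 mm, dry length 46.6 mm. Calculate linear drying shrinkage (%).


DS = (50.3 - 46.6) / 50.3 * 100 = 7.36%

7.36


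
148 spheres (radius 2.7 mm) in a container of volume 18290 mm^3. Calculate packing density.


V_sphere = 4/3*pi*2.7^3 = 82.448 mm^3
Total V = 148*82.448 = 12202.304 mm^3
PD = 12202.304 / 18290 = 0.667

0.667


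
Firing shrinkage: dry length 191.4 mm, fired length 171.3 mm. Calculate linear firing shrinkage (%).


FS = (191.4 - 171.3) / 191.4 * 100 = 10.5%

10.5


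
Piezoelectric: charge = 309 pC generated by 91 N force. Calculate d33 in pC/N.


d33 = 309 / 91 = 3.4 pC/N

3.4


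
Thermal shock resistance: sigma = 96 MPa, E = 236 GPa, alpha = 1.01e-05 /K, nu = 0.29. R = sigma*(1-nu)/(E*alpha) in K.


R = 96*(1-0.29)/(236*1000*1.01e-05) = 29 K

29


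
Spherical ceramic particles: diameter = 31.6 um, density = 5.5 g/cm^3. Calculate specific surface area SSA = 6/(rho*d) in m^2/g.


SSA = 6 / (5.5 * 31.6) = 0.035 m^2/g

0.035


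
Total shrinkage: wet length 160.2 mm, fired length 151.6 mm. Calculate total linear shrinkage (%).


TS = (160.2 - 151.6) / 160.2 * 100 = 5.37%

5.37


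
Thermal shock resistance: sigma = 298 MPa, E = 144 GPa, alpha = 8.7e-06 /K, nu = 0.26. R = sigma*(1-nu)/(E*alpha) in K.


R = 298*(1-0.26)/(144*1000*8.7e-06) = 176 K

176


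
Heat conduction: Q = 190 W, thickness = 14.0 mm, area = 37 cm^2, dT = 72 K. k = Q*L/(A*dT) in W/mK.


k = 190*14.0/1000/(37/10000*72) = 9.98 W/mK

9.98


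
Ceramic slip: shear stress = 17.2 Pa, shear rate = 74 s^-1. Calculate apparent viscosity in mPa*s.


eta = tau/gamma * 1000 = 17.2/74 * 1000 = 232.4 mPa*s

232.4


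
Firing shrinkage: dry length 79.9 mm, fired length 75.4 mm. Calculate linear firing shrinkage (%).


FS = (79.9 - 75.4) / 79.9 * 100 = 5.63%

5.63


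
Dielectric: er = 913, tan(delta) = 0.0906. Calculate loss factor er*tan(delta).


Loss = 913 * 0.0906 = 82.718

82.718


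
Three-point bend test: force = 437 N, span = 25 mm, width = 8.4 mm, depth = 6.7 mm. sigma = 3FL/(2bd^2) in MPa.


sigma = 3*437*25/(2*8.4*6.7^2) = 43.5 MPa

43.5


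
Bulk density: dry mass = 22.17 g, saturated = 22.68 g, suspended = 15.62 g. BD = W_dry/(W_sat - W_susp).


BD = 22.17 / (22.68 - 15.62) = 22.17 / 7.06 = 3.14 g/cm^3

3.14


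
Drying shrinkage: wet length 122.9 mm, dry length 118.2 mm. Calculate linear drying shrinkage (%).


DS = (122.9 - 118.2) / 122.9 * 100 = 3.82%

3.82


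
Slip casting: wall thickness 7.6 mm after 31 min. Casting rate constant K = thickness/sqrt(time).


K = 7.6 / sqrt(31) = 7.6 / 5.5678 = 1.365 mm/min^0.5

1.365


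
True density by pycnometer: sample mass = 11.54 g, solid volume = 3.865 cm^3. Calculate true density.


TD = 11.54 / 3.865 = 2.986 g/cm^3

2.986


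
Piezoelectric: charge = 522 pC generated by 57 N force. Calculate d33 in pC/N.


d33 = 522 / 57 = 9.2 pC/N

9.2


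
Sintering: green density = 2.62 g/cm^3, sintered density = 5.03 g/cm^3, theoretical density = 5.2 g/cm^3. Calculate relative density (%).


Relative = 5.03 / 5.2 * 100 = 96.7%

96.7


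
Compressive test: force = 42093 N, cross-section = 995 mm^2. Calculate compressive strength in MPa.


CS = 42093 / 995 = 42.3 MPa

42.3


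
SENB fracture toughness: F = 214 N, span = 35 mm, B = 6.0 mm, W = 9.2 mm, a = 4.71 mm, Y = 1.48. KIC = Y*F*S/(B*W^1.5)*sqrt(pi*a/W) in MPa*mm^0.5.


KIC = 1.48*214*35/(6.0*9.2^1.5)*sqrt(pi*4.71/9.2) = 83.97

83.97


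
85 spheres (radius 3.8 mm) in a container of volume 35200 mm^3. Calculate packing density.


V_sphere = 4/3*pi*3.8^3 = 229.8473 mm^3
Total V = 85*229.8473 = 19537.0205 mm^3
PD = 19537.0205 / 35200 = 0.555

0.555


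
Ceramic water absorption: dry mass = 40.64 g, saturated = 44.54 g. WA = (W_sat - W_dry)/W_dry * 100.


WA = (44.54 - 40.64) / 40.64 * 100 = 9.6%

9.6


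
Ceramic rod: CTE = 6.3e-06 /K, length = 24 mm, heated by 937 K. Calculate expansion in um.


dL = 6.3e-06 * 24 * 937 * 1000 = 141.674 um

141.674


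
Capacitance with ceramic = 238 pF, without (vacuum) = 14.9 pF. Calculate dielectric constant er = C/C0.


er = 238 / 14.9 = 15.97

15.97


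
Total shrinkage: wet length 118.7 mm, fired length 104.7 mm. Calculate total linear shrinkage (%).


TS = (118.7 - 104.7) / 118.7 * 100 = 11.79%

11.79


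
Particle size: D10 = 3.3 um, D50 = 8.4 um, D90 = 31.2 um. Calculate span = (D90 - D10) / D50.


Span = (31.2 - 3.3) / 8.4 = 27.9 / 8.4 = 3.321

3.321


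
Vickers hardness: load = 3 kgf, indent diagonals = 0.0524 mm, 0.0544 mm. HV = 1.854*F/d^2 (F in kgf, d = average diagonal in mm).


d_avg = (0.0524+0.0544)/2 = 0.0534 mm
HV = 1.854*3/0.0534^2 = 1951

1951


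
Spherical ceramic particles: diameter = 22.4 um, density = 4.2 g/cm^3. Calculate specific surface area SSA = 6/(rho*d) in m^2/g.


SSA = 6 / (4.2 * 22.4) = 0.064 m^2/g

0.064


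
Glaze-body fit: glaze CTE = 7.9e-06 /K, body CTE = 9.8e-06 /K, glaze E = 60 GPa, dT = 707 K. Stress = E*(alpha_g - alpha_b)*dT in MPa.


Stress = 60*1000*(7.9e-06 - 9.8e-06)*707 = -80.6 MPa

-80.6


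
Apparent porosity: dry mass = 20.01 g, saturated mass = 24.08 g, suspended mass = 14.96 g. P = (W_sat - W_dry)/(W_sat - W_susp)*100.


P = (24.08 - 20.01) / (24.08 - 14.96) * 100 = 4.07 / 9.12 * 100 = 44.6%

44.6


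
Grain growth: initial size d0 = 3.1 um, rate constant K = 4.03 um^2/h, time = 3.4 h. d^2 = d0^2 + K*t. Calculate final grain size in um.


d^2 = 3.1^2 + 4.03*3.4 = 23.312
d = sqrt(23.312) = 4.83 um

4.83


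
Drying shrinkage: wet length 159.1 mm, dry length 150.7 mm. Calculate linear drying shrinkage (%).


DS = (159.1 - 150.7) / 159.1 * 100 = 5.28%

5.28


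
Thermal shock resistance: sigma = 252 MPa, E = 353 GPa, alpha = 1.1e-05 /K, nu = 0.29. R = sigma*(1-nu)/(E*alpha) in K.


R = 252*(1-0.29)/(353*1000*1.1e-05) = 46 K

46


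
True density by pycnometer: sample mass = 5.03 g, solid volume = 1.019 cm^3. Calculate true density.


TD = 5.03 / 1.019 = 4.936 g/cm^3

4.936


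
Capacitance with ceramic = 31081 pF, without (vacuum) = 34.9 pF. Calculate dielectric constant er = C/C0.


er = 31081 / 34.9 = 890.57

890.57


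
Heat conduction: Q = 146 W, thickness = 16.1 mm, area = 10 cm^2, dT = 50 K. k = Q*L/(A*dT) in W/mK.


k = 146*16.1/1000/(10/10000*50) = 47.01 W/mK

47.01


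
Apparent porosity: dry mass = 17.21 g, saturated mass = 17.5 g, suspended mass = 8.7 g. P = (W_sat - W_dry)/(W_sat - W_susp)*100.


P = (17.5 - 17.21) / (17.5 - 8.7) * 100 = 0.29 / 8.8 * 100 = 3.3%

3.3


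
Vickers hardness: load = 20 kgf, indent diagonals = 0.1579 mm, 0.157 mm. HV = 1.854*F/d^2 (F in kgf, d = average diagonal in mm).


d_avg = (0.1579+0.157)/2 = 0.15745 mm
HV = 1.854*20/0.15745^2 = 1496

1496


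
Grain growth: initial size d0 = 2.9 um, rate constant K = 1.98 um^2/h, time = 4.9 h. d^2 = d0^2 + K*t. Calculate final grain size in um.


d^2 = 2.9^2 + 1.98*4.9 = 18.112
d = sqrt(18.112) = 4.26 um

4.26


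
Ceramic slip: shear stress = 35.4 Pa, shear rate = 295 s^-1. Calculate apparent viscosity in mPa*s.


eta = tau/gamma * 1000 = 35.4/295 * 1000 = 120.0 mPa*s

120.0


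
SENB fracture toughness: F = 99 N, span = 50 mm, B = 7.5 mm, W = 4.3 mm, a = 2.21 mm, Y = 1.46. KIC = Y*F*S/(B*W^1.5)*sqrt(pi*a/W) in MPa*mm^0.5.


KIC = 1.46*99*50/(7.5*4.3^1.5)*sqrt(pi*2.21/4.3) = 137.32

137.32


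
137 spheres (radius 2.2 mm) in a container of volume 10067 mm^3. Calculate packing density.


V_sphere = 4/3*pi*2.2^3 = 44.6022 mm^3
Total V = 137*44.6022 = 6110.5014 mm^3
PD = 6110.5014 / 10067 = 0.607

0.607


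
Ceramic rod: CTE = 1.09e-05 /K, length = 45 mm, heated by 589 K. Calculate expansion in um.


dL = 1.09e-05 * 45 * 589 * 1000 = 288.905 um

288.905


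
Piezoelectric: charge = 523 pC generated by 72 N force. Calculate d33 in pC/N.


d33 = 523 / 72 = 7.3 pC/N

7.3


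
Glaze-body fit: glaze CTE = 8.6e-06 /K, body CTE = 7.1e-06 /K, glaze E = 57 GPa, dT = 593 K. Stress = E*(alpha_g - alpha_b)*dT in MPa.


Stress = 57*1000*(8.6e-06 - 7.1e-06)*593 = 50.7 MPa

50.7


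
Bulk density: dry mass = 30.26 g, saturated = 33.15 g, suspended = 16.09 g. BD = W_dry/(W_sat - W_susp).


BD = 30.26 / (33.15 - 16.09) = 30.26 / 17.06 = 1.774 g/cm^3

1.774


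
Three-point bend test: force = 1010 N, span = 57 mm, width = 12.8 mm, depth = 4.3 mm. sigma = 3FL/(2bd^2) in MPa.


sigma = 3*1010*57/(2*12.8*4.3^2) = 364.9 MPa

364.9


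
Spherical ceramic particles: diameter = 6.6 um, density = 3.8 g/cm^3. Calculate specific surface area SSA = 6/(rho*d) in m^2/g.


SSA = 6 / (3.8 * 6.6) = 0.239 m^2/g

0.239


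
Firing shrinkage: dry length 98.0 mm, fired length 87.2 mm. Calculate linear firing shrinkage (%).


FS = (98.0 - 87.2) / 98.0 * 100 = 11.02%

11.02


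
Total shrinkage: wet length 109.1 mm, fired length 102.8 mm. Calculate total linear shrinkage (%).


TS = (109.1 - 102.8) / 109.1 * 100 = 5.77%

5.77


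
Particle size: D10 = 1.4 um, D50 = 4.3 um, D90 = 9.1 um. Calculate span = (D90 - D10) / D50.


Span = (9.1 - 1.4) / 4.3 = 7.7 / 4.3 = 1.791

1.791


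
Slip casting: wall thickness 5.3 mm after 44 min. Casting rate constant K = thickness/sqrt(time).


K = 5.3 / sqrt(44) = 5.3 / 6.6332 = 0.799 mm/min^0.5

0.799


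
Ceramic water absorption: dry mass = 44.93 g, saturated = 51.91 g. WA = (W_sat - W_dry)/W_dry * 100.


WA = (51.91 - 44.93) / 44.93 * 100 = 15.54%

15.54


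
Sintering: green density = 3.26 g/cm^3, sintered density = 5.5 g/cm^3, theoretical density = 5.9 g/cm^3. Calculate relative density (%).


Relative = 5.5 / 5.9 * 100 = 93.2%

93.2


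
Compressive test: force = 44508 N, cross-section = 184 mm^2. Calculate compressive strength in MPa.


CS = 44508 / 184 = 241.9 MPa

241.9


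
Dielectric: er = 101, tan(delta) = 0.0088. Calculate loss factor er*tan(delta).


Loss = 101 * 0.0088 = 0.889

0.889


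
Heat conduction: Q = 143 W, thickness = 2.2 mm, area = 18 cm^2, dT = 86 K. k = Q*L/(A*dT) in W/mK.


k = 143*2.2/1000/(18/10000*86) = 2.03 W/mK

2.03


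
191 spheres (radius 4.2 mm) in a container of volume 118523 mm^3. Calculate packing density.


V_sphere = 4/3*pi*4.2^3 = 310.3391 mm^3
Total V = 191*310.3391 = 59274.7681 mm^3
PD = 59274.7681 / 118523 = 0.5

0.5


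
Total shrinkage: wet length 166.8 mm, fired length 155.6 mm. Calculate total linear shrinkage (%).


TS = (166.8 - 155.6) / 166.8 * 100 = 6.71%

6.71


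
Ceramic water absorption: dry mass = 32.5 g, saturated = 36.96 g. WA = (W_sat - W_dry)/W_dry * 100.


WA = (36.96 - 32.5) / 32.5 * 100 = 13.72%

13.72


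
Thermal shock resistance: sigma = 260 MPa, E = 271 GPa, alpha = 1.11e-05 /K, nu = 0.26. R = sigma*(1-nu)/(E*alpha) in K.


R = 260*(1-0.26)/(271*1000*1.11e-05) = 64 K

64


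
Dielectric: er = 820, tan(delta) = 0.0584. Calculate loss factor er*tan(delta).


Loss = 820 * 0.0584 = 47.888

47.888


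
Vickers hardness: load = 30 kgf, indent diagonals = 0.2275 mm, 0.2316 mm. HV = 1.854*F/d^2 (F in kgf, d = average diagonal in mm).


d_avg = (0.2275+0.2316)/2 = 0.22955 mm
HV = 1.854*30/0.22955^2 = 1056

1056


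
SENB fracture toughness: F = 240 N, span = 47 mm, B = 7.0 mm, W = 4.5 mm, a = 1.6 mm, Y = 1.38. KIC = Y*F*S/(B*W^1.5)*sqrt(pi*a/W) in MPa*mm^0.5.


KIC = 1.38*240*47/(7.0*4.5^1.5)*sqrt(pi*1.6/4.5) = 246.21

246.21


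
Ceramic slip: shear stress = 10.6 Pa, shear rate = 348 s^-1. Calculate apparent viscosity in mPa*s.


eta = tau/gamma * 1000 = 10.6/348 * 1000 = 30.5 mPa*s

30.5


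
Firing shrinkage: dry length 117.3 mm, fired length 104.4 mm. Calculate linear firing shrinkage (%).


FS = (117.3 - 104.4) / 117.3 * 100 = 11.0%

11.0


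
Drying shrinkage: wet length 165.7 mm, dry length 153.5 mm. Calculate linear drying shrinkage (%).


DS = (165.7 - 153.5) / 165.7 * 100 = 7.36%

7.36


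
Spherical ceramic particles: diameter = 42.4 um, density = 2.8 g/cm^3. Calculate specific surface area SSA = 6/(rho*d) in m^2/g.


SSA = 6 / (2.8 * 42.4) = 0.051 m^2/g

0.051


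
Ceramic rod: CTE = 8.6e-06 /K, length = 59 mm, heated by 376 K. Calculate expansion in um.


dL = 8.6e-06 * 59 * 376 * 1000 = 190.782 um

190.782


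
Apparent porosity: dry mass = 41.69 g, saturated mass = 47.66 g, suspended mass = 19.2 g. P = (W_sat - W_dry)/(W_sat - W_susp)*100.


P = (47.66 - 41.69) / (47.66 - 19.2) * 100 = 5.97 / 28.46 * 100 = 21.0%

21.0


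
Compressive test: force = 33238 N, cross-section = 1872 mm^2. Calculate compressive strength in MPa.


CS = 33238 / 1872 = 17.8 MPa

17.8


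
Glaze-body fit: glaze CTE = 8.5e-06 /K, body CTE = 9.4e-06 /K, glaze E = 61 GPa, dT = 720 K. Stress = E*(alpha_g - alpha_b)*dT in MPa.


Stress = 61*1000*(8.5e-06 - 9.4e-06)*720 = -39.5 MPa

-39.5


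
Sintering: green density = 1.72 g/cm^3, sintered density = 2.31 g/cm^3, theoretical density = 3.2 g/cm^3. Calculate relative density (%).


Relative = 2.31 / 3.2 * 100 = 72.2%

72.2


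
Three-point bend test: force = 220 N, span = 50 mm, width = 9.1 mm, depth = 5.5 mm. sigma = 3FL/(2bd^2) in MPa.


sigma = 3*220*50/(2*9.1*5.5^2) = 59.9 MPa

59.9


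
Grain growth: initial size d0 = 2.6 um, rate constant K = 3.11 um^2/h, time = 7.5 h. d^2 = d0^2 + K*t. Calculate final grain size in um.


d^2 = 2.6^2 + 3.11*7.5 = 30.085
d = sqrt(30.085) = 5.48 um

5.48


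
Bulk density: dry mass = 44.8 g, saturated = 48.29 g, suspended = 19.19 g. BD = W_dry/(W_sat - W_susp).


BD = 44.8 / (48.29 - 19.19) = 44.8 / 29.1 = 1.54 g/cm^3

1.54


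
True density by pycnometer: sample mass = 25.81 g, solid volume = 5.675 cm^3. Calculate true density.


TD = 25.81 / 5.675 = 4.548 g/cm^3

4.548


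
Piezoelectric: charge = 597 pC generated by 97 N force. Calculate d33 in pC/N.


d33 = 597 / 97 = 6.2 pC/N

6.2


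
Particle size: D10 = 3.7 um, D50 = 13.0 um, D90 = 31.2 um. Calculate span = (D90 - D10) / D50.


Span = (31.2 - 3.7) / 13.0 = 27.5 / 13.0 = 2.115

2.115


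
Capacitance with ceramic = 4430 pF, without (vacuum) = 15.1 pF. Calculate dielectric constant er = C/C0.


er = 4430 / 15.1 = 293.38

293.38


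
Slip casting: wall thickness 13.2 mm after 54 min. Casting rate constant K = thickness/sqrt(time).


K = 13.2 / sqrt(54) = 13.2 / 7.3485 = 1.796 mm/min^0.5

1.796


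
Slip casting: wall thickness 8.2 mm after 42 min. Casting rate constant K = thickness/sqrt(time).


K = 8.2 / sqrt(42) = 8.2 / 6.4807 = 1.265 mm/min^0.5

1.265


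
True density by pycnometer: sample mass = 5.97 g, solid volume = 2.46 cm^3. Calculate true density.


TD = 5.97 / 2.46 = 2.427 g/cm^3

2.427


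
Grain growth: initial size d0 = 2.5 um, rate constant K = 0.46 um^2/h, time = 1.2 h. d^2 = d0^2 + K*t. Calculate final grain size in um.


d^2 = 2.5^2 + 0.46*1.2 = 6.802
d = sqrt(6.802) = 2.61 um

2.61


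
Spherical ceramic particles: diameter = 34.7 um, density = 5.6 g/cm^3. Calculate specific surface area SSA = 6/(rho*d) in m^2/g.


SSA = 6 / (5.6 * 34.7) = 0.031 m^2/g

0.031


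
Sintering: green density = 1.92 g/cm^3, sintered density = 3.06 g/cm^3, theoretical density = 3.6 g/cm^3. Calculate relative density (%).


Relative = 3.06 / 3.6 * 100 = 85.0%

85.0


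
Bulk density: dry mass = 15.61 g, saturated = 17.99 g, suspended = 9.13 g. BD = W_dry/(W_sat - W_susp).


BD = 15.61 / (17.99 - 9.13) = 15.61 / 8.86 = 1.762 g/cm^3

1.762


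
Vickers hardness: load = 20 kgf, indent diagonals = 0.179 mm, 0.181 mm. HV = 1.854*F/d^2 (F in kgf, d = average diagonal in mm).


d_avg = (0.179+0.181)/2 = 0.18 mm
HV = 1.854*20/0.18^2 = 1144

1144


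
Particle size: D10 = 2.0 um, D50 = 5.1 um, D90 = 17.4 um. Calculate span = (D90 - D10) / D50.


Span = (17.4 - 2.0) / 5.1 = 15.4 / 5.1 = 3.02

3.02


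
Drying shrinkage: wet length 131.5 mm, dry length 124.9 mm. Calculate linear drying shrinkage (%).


DS = (131.5 - 124.9) / 131.5 * 100 = 5.02%

5.02


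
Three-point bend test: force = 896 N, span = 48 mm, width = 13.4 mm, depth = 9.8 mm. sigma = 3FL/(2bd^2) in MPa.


sigma = 3*896*48/(2*13.4*9.8^2) = 50.1 MPa

50.1


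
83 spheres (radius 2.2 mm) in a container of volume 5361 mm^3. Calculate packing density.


V_sphere = 4/3*pi*2.2^3 = 44.6022 mm^3
Total V = 83*44.6022 = 3701.9826 mm^3
PD = 3701.9826 / 5361 = 0.691

0.691


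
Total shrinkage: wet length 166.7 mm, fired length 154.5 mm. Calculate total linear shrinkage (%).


TS = (166.7 - 154.5) / 166.7 * 100 = 7.32%

7.32


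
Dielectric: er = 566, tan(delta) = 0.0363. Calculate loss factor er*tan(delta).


Loss = 566 * 0.0363 = 20.546

20.546


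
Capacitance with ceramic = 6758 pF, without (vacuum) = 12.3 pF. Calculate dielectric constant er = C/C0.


er = 6758 / 12.3 = 549.43

549.43


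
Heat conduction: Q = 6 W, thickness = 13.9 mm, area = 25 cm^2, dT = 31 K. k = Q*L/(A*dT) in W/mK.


k = 6*13.9/1000/(25/10000*31) = 1.08 W/mK

1.08


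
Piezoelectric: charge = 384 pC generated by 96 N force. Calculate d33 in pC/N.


d33 = 384 / 96 = 4.0 pC/N

4.0


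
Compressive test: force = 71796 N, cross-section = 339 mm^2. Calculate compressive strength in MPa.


CS = 71796 / 339 = 211.8 MPa

211.8


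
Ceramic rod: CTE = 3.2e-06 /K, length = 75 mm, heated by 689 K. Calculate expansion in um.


dL = 3.2e-06 * 75 * 689 * 1000 = 165.36 um

165.36


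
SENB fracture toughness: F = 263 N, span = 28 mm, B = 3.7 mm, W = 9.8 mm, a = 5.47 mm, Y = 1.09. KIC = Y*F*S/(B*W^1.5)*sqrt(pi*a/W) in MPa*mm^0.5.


KIC = 1.09*263*28/(3.7*9.8^1.5)*sqrt(pi*5.47/9.8) = 93.64

93.64


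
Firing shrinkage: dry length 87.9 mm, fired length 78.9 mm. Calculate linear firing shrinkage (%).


FS = (87.9 - 78.9) / 87.9 * 100 = 10.24%

10.24


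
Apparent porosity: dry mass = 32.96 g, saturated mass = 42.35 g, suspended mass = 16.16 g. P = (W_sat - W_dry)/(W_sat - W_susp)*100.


P = (42.35 - 32.96) / (42.35 - 16.16) * 100 = 9.39 / 26.19 * 100 = 35.9%

35.9


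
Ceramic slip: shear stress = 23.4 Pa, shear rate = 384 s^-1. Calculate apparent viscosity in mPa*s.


eta = tau/gamma * 1000 = 23.4/384 * 1000 = 60.9 mPa*s

60.9


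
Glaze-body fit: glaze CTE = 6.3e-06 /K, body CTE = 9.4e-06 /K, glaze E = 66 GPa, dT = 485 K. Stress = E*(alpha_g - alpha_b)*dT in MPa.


Stress = 66*1000*(6.3e-06 - 9.4e-06)*485 = -99.2 MPa

-99.2


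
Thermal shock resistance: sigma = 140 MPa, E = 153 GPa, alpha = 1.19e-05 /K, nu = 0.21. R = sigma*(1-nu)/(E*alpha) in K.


R = 140*(1-0.21)/(153*1000*1.19e-05) = 61 K

61


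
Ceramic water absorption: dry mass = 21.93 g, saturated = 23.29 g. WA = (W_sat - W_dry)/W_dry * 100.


WA = (23.29 - 21.93) / 21.93 * 100 = 6.2%

6.2


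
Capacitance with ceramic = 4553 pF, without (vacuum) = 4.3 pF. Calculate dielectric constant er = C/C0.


er = 4553 / 4.3 = 1058.84

1058.84


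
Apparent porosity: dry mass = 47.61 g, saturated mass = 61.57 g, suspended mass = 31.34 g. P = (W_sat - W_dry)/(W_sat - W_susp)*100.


P = (61.57 - 47.61) / (61.57 - 31.34) * 100 = 13.96 / 30.23 * 100 = 46.2%

46.2


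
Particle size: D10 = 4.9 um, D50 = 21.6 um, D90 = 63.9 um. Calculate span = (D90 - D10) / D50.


Span = (63.9 - 4.9) / 21.6 = 59.0 / 21.6 = 2.731

2.731


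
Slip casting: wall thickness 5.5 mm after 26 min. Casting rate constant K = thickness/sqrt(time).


K = 5.5 / sqrt(26) = 5.5 / 5.099 = 1.079 mm/min^0.5

1.079


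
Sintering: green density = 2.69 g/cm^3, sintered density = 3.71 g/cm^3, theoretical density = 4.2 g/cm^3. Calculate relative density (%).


Relative = 3.71 / 4.2 * 100 = 88.3%

88.3


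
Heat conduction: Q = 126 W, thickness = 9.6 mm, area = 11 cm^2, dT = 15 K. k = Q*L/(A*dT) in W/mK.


k = 126*9.6/1000/(11/10000*15) = 73.31 W/mK

73.31


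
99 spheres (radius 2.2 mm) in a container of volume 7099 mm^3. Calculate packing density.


V_sphere = 4/3*pi*2.2^3 = 44.6022 mm^3
Total V = 99*44.6022 = 4415.6178 mm^3
PD = 4415.6178 / 7099 = 0.622

0.622


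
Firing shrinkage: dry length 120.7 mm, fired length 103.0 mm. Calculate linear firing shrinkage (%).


FS = (120.7 - 103.0) / 120.7 * 100 = 14.66%

14.66


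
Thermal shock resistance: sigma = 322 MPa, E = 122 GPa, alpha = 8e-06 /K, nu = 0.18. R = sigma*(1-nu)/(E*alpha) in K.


R = 322*(1-0.18)/(122*1000*8e-06) = 271 K

271


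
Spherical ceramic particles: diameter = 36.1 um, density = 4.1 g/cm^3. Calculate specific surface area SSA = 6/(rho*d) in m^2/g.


SSA = 6 / (4.1 * 36.1) = 0.041 m^2/g

0.041


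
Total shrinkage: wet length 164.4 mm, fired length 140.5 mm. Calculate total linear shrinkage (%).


TS = (164.4 - 140.5) / 164.4 * 100 = 14.54%

14.54


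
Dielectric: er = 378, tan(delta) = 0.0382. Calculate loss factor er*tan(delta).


Loss = 378 * 0.0382 = 14.44

14.44


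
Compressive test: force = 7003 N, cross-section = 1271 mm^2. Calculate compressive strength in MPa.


CS = 7003 / 1271 = 5.5 MPa

5.5


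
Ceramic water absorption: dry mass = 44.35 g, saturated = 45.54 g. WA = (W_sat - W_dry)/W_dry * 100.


WA = (45.54 - 44.35) / 44.35 * 100 = 2.68%

2.68


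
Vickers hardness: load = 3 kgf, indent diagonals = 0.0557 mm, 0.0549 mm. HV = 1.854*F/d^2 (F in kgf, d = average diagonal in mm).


d_avg = (0.0557+0.0549)/2 = 0.0553 mm
HV = 1.854*3/0.0553^2 = 1819

1819


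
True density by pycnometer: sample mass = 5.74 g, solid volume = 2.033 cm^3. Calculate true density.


TD = 5.74 / 2.033 = 2.823 g/cm^3

2.823


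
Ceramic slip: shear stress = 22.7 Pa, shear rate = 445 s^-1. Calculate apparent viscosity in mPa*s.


eta = tau/gamma * 1000 = 22.7/445 * 1000 = 51.0 mPa*s

51.0


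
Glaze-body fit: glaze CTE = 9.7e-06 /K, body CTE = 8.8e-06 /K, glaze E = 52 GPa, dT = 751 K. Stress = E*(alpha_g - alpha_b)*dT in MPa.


Stress = 52*1000*(9.7e-06 - 8.8e-06)*751 = 35.1 MPa

35.1


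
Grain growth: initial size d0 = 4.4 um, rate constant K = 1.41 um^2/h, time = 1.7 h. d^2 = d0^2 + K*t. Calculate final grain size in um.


d^2 = 4.4^2 + 1.41*1.7 = 21.757
d = sqrt(21.757) = 4.66 um

4.66


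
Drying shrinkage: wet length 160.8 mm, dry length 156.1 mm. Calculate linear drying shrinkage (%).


DS = (160.8 - 156.1) / 160.8 * 100 = 2.92%

2.92


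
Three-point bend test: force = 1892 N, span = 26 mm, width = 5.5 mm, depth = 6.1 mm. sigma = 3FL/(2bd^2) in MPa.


sigma = 3*1892*26/(2*5.5*6.1^2) = 360.5 MPa

360.5
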